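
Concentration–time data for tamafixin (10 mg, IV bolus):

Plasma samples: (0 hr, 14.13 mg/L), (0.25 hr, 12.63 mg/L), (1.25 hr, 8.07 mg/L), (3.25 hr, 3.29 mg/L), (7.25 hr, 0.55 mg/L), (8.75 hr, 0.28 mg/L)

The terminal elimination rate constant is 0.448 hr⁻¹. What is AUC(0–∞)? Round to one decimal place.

AUC = 34.0 mg/L·hr

Trapezoidal AUC_0→8.75:
  [0→0.25]: (14.13+12.63)/2 × 0.25 = 3.345
  [0.25→1.25]: (12.63+8.07)/2 × 1 = 10.35
  [1.25→3.25]: (8.07+3.29)/2 × 2 = 11.36
  [3.25→7.25]: (3.29+0.55)/2 × 4 = 7.68
  [7.25→8.75]: (0.55+0.28)/2 × 1.5 = 0.6225
  Sum = 33.3575 mg/L·hr
Extrapolated tail: C_last / k_e = 0.28 / 0.448 = 0.625
AUC_0→∞ = 33.3575 + 0.625 = 33.9825 mg/L·hr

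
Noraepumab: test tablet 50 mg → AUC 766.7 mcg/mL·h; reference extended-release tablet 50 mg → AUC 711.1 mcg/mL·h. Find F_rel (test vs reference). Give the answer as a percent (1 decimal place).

F_rel = (AUC_test/D_test) / (AUC_ref/D_ref)
      = (766.7/50) / (711.1/50)
      = 15.334 / 14.222 = 1.0782 = 107.82%

F_rel = 107.8%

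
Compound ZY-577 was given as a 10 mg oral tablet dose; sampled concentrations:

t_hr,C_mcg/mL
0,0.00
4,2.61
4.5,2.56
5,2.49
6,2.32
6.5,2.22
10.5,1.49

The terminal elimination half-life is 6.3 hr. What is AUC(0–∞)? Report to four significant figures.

AUC = 32.28 mcg/mL·hr

Trapezoidal AUC_0→10.5:
  [0→4]: (0.00+2.61)/2 × 4 = 5.22
  [4→4.5]: (2.61+2.56)/2 × 0.5 = 1.2925
  [4.5→5]: (2.56+2.49)/2 × 0.5 = 1.2625
  [5→6]: (2.49+2.32)/2 × 1 = 2.405
  [6→6.5]: (2.32+2.22)/2 × 0.5 = 1.135
  [6.5→10.5]: (2.22+1.49)/2 × 4 = 7.42
  Sum = 18.735 mcg/mL·hr
k_e = ln2 / t½ = 0.693147 / 6.3 = 0.1100 hr^-1
Extrapolated tail: C_last / k_e = 1.49 / 0.11 = 13.545
AUC_0→∞ = 18.735 + 13.545 = 32.28 mcg/mL·hr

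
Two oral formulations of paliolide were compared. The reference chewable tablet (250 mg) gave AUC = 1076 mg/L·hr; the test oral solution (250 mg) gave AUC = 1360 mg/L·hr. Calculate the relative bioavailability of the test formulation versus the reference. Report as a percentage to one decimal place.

F_rel = (AUC_test/D_test) / (AUC_ref/D_ref)
      = (1360/250) / (1076/250)
      = 5.44 / 4.304 = 1.2639 = 126.39%

F_rel = 126.4%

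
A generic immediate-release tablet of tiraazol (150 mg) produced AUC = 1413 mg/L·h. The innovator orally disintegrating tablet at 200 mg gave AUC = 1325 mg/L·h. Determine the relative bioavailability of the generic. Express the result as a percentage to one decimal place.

F_rel = (AUC_test/D_test) / (AUC_ref/D_ref)
      = (1413/150) / (1325/200)
      = 9.42 / 6.625 = 1.4219 = 142.19%

F_rel = 142.2%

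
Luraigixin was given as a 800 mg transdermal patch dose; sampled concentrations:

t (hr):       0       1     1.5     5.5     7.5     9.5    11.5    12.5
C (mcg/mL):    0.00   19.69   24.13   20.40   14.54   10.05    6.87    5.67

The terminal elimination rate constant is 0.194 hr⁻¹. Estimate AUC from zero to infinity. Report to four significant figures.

AUC = 221.8 mcg/mL·hr

Trapezoidal AUC_0→12.5:
  [0→1]: (0.00+19.69)/2 × 1 = 9.845
  [1→1.5]: (19.69+24.13)/2 × 0.5 = 10.955
  [1.5→5.5]: (24.13+20.40)/2 × 4 = 89.06
  [5.5→7.5]: (20.40+14.54)/2 × 2 = 34.94
  [7.5→9.5]: (14.54+10.05)/2 × 2 = 24.59
  [9.5→11.5]: (10.05+6.87)/2 × 2 = 16.92
  [11.5→12.5]: (6.87+5.67)/2 × 1 = 6.27
  Sum = 192.58 mcg/mL·hr
Extrapolated tail: C_last / k_e = 5.67 / 0.194 = 29.227
AUC_0→∞ = 192.58 + 29.227 = 221.807 mcg/mL·hr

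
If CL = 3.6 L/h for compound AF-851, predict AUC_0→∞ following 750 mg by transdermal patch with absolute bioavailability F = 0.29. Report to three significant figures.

AUC = 60.4 mg/L·h

AUC_0→∞ = F × Dose / CL
        = 0.29 × 750 / 3.6 = 60.4167 mg/L·h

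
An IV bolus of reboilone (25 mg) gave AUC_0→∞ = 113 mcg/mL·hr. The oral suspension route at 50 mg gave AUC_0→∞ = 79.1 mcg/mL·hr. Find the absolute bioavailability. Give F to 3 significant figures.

F = 0.350

F = (AUC_ev / D_ev) / (AUC_iv / D_iv)
  = (79.1/50) / (113/25)
  = 1.582 / 4.52 = 0.3500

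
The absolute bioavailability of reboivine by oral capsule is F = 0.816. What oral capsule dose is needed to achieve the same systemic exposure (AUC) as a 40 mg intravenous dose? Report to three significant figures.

D_oral = 49.0 mg

For equal systemic exposure: F × D_ev = D_iv
D_ev = D_iv / F = 40 / 0.816 = 49.0196 mg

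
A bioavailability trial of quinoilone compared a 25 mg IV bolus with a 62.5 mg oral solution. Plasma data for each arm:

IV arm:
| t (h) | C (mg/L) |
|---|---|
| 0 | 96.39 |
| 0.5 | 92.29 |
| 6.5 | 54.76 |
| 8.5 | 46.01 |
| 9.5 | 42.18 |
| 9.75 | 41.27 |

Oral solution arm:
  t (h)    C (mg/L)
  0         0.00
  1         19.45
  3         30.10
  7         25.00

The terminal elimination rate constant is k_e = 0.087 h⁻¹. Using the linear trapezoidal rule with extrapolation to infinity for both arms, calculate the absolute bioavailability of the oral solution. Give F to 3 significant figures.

Trapezoidal AUC_0→9.75 (IV):
  [0→0.5]: (96.39+92.29)/2 × 0.5 = 47.17
  [0.5→6.5]: (92.29+54.76)/2 × 6 = 441.15
  [6.5→8.5]: (54.76+46.01)/2 × 2 = 100.77
  [8.5→9.5]: (46.01+42.18)/2 × 1 = 44.095
  [9.5→9.75]: (42.18+41.27)/2 × 0.25 = 10.43125
  Sum = 643.61625 mg/L·h
IV tail: 41.27/0.087 = 474.368; AUC_iv,0→∞ = 643.61625 + 474.368 = 1117.98425 mg/L·h
Trapezoidal AUC_0→7 (oral solution):
  [0→1]: (0.00+19.45)/2 × 1 = 9.725
  [1→3]: (19.45+30.10)/2 × 2 = 49.55
  [3→7]: (30.10+25.00)/2 × 4 = 110.2
  Sum = 169.475 mg/L·h
oral solution tail: 25.00/0.087 = 287.356; AUC_ev,0→∞ = 169.475 + 287.356 = 456.831 mg/L·h
F = (AUC_ev/D_ev)/(AUC_iv/D_iv) = (456.831/62.5)/(1117.98425/25) = 7.309296/44.71937 = 0.1634

F = 0.163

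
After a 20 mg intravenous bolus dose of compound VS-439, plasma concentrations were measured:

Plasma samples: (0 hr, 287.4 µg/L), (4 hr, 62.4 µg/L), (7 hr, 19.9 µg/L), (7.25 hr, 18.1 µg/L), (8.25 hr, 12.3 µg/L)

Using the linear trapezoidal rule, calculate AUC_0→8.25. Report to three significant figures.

Trapezoidal AUC_0→8.25:
  [0→4]: (287.4+62.4)/2 × 4 = 699.6
  [4→7]: (62.4+19.9)/2 × 3 = 123.45
  [7→7.25]: (19.9+18.1)/2 × 0.25 = 4.75
  [7.25→8.25]: (18.1+12.3)/2 × 1 = 15.2
  Sum = 843.0 µg/L·hr

AUC = 843 µg/L·hr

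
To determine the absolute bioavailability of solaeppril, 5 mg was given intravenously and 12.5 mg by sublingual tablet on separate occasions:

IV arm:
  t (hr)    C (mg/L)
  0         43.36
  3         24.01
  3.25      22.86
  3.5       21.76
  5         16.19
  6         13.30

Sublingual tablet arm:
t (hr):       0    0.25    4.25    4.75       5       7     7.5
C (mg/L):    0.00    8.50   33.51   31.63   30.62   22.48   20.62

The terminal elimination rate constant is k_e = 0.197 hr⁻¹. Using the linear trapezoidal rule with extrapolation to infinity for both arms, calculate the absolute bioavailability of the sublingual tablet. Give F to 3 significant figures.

Trapezoidal AUC_0→6 (IV):
  [0→3]: (43.36+24.01)/2 × 3 = 101.055
  [3→3.25]: (24.01+22.86)/2 × 0.25 = 5.85875
  [3.25→3.5]: (22.86+21.76)/2 × 0.25 = 5.5775
  [3.5→5]: (21.76+16.19)/2 × 1.5 = 28.4625
  [5→6]: (16.19+13.30)/2 × 1 = 14.745
  Sum = 155.69875 mg/L·hr
IV tail: 13.30/0.197 = 67.513; AUC_iv,0→∞ = 155.69875 + 67.513 = 223.21175 mg/L·hr
Trapezoidal AUC_0→7.5 (sublingual tablet):
  [0→0.25]: (0.00+8.50)/2 × 0.25 = 1.0625
  [0.25→4.25]: (8.50+33.51)/2 × 4 = 84.02
  [4.25→4.75]: (33.51+31.63)/2 × 0.5 = 16.285
  [4.75→5]: (31.63+30.62)/2 × 0.25 = 7.78125
  [5→7]: (30.62+22.48)/2 × 2 = 53.1
  [7→7.5]: (22.48+20.62)/2 × 0.5 = 10.775
  Sum = 173.02375 mg/L·hr
sublingual tablet tail: 20.62/0.197 = 104.670; AUC_ev,0→∞ = 173.02375 + 104.670 = 277.69375 mg/L·hr
F = (AUC_ev/D_ev)/(AUC_iv/D_iv) = (277.69375/12.5)/(223.21175/5) = 22.2155/44.64235 = 0.4976

F = 0.498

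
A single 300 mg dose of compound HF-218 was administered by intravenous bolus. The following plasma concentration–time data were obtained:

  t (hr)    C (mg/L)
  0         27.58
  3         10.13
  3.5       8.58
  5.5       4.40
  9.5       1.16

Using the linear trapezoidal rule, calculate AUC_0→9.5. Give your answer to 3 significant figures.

AUC = 85.3 mg/L·hr

Trapezoidal AUC_0→9.5:
  [0→3]: (27.58+10.13)/2 × 3 = 56.565
  [3→3.5]: (10.13+8.58)/2 × 0.5 = 4.6775
  [3.5→5.5]: (8.58+4.40)/2 × 2 = 12.98
  [5.5→9.5]: (4.40+1.16)/2 × 4 = 11.12
  Sum = 85.3425 mg/L·hr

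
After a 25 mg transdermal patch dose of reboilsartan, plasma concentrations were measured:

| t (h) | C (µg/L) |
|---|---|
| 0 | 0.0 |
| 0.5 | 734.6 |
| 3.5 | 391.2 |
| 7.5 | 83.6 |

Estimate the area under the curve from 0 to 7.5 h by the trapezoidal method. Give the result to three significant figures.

AUC = 2820 µg/L·h

Trapezoidal AUC_0→7.5:
  [0→0.5]: (0.0+734.6)/2 × 0.5 = 183.65
  [0.5→3.5]: (734.6+391.2)/2 × 3 = 1688.7
  [3.5→7.5]: (391.2+83.6)/2 × 4 = 949.6
  Sum = 2821.95 µg/L·h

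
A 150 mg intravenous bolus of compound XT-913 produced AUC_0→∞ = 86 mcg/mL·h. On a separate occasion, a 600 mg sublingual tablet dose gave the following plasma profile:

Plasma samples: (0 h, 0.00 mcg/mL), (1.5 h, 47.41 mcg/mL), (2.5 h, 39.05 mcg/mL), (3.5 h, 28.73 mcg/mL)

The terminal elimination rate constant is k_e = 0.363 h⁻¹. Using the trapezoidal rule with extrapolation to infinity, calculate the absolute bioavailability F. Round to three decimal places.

Trapezoidal AUC_0→3.5 (sublingual tablet):
  [0→1.5]: (0.00+47.41)/2 × 1.5 = 35.5575
  [1.5→2.5]: (47.41+39.05)/2 × 1 = 43.23
  [2.5→3.5]: (39.05+28.73)/2 × 1 = 33.89
  Sum = 112.6775 mcg/mL·h
Tail: C_last/k_e = 28.73/0.363 = 79.146
AUC_0→∞ (sublingual tablet) = 112.6775 + 79.146 = 191.8235 mcg/mL·h
F = (AUC_ev/D_ev)/(AUC_iv/D_iv) = (191.8235/600)/(86/150) = 0.319706/0.573333 = 0.5576

F = 0.558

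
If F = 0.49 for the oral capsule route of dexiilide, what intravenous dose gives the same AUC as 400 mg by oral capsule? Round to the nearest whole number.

D_iv = 196 mg

Systemic exposure from an extravascular dose = F × D_ev, so the equivalent IV dose is F × D_ev.
D_iv = F × D_ev = 0.49 × 400 = 196 mg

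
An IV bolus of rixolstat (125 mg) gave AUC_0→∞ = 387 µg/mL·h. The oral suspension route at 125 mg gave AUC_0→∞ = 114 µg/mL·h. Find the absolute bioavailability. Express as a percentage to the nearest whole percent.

F = (AUC_ev / D_ev) / (AUC_iv / D_iv)
  = (114/125) / (387/125)
  = 0.912 / 3.096 = 0.2946
  = 29.46%

F = 29%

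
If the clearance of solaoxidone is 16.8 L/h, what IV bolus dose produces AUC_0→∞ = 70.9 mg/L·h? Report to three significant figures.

Dose = 1190 mg

Dose_iv = CL × AUC_0→∞
     = 16.8 × 70.9 = 1191.12 mg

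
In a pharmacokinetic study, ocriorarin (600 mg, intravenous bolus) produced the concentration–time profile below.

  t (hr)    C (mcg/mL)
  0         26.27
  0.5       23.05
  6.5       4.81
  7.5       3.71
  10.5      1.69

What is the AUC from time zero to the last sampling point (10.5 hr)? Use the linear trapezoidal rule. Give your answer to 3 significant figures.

AUC = 108 mcg/mL·hr

Trapezoidal AUC_0→10.5:
  [0→0.5]: (26.27+23.05)/2 × 0.5 = 12.33
  [0.5→6.5]: (23.05+4.81)/2 × 6 = 83.58
  [6.5→7.5]: (4.81+3.71)/2 × 1 = 4.26
  [7.5→10.5]: (3.71+1.69)/2 × 3 = 8.1
  Sum = 108.27 mcg/mL·hr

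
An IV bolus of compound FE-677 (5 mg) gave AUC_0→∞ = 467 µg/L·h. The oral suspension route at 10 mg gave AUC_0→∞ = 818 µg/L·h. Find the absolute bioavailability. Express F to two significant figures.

F = 0.88

F = (AUC_ev / D_ev) / (AUC_iv / D_iv)
  = (818/10) / (467/5)
  = 81.8 / 93.4 = 0.8758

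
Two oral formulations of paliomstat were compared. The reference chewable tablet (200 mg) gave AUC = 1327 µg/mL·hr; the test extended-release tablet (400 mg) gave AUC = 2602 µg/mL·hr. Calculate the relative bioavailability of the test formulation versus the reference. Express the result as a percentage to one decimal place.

F_rel = 98.0%

F_rel = (AUC_test/D_test) / (AUC_ref/D_ref)
      = (2602/400) / (1327/200)
      = 6.505 / 6.635 = 0.9804 = 98.04%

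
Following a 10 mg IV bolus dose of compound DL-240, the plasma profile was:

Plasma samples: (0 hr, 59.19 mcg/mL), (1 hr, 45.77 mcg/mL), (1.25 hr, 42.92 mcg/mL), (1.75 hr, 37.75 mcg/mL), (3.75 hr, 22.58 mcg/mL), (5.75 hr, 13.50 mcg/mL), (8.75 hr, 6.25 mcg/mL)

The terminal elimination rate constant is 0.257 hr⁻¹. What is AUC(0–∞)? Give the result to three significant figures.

AUC = 234 mcg/mL·hr

Trapezoidal AUC_0→8.75:
  [0→1]: (59.19+45.77)/2 × 1 = 52.48
  [1→1.25]: (45.77+42.92)/2 × 0.25 = 11.08625
  [1.25→1.75]: (42.92+37.75)/2 × 0.5 = 20.1675
  [1.75→3.75]: (37.75+22.58)/2 × 2 = 60.33
  [3.75→5.75]: (22.58+13.50)/2 × 2 = 36.08
  [5.75→8.75]: (13.50+6.25)/2 × 3 = 29.625
  Sum = 209.76875 mcg/mL·hr
Extrapolated tail: C_last / k_e = 6.25 / 0.257 = 24.319
AUC_0→∞ = 209.76875 + 24.319 = 234.08775 mcg/mL·hr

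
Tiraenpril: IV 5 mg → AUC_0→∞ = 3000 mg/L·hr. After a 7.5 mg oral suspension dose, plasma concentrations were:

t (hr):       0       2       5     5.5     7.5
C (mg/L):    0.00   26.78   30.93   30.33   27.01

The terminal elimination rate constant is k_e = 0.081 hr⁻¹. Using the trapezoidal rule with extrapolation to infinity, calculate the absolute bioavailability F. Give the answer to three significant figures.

F = 0.115

Trapezoidal AUC_0→7.5 (oral suspension):
  [0→2]: (0.00+26.78)/2 × 2 = 26.78
  [2→5]: (26.78+30.93)/2 × 3 = 86.565
  [5→5.5]: (30.93+30.33)/2 × 0.5 = 15.315
  [5.5→7.5]: (30.33+27.01)/2 × 2 = 57.34
  Sum = 186.0 mg/L·hr
Tail: C_last/k_e = 27.01/0.081 = 333.457
AUC_0→∞ (oral suspension) = 186.0 + 333.457 = 519.457 mg/L·hr
F = (AUC_ev/D_ev)/(AUC_iv/D_iv) = (519.457/7.5)/(3000/5) = 69.2609/600 = 0.1154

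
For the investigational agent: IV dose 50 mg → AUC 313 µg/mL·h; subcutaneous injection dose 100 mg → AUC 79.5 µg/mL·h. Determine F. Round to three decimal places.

F = (AUC_ev / D_ev) / (AUC_iv / D_iv)
  = (79.5/100) / (313/50)
  = 0.795 / 6.26 = 0.1270

F = 0.127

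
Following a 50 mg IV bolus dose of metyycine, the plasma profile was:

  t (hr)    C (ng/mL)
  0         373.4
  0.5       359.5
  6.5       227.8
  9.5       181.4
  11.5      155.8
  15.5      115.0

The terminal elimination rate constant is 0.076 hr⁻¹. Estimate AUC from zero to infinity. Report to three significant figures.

AUC = 4950 ng/mL·hr

Trapezoidal AUC_0→15.5:
  [0→0.5]: (373.4+359.5)/2 × 0.5 = 183.225
  [0.5→6.5]: (359.5+227.8)/2 × 6 = 1761.9
  [6.5→9.5]: (227.8+181.4)/2 × 3 = 613.8
  [9.5→11.5]: (181.4+155.8)/2 × 2 = 337.2
  [11.5→15.5]: (155.8+115.0)/2 × 4 = 541.6
  Sum = 3437.725 ng/mL·hr
Extrapolated tail: C_last / k_e = 115.0 / 0.076 = 1513.158
AUC_0→∞ = 3437.725 + 1513.158 = 4950.883 ng/mL·hr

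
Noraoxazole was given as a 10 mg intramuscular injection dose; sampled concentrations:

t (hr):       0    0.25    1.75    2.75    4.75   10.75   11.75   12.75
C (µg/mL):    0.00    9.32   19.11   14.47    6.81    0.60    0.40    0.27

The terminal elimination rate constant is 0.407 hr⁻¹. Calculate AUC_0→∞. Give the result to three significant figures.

AUC = 84.3 µg/mL·hr

Trapezoidal AUC_0→12.75:
  [0→0.25]: (0.00+9.32)/2 × 0.25 = 1.165
  [0.25→1.75]: (9.32+19.11)/2 × 1.5 = 21.3225
  [1.75→2.75]: (19.11+14.47)/2 × 1 = 16.79
  [2.75→4.75]: (14.47+6.81)/2 × 2 = 21.28
  [4.75→10.75]: (6.81+0.60)/2 × 6 = 22.23
  [10.75→11.75]: (0.60+0.40)/2 × 1 = 0.5
  [11.75→12.75]: (0.40+0.27)/2 × 1 = 0.335
  Sum = 83.6225 µg/mL·hr
Extrapolated tail: C_last / k_e = 0.27 / 0.407 = 0.663
AUC_0→∞ = 83.6225 + 0.663 = 84.2855 µg/mL·hr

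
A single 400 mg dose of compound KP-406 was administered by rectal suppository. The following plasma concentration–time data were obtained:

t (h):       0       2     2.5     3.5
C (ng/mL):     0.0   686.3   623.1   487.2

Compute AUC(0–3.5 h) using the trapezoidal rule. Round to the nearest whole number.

Trapezoidal AUC_0→3.5:
  [0→2]: (0.0+686.3)/2 × 2 = 686.3
  [2→2.5]: (686.3+623.1)/2 × 0.5 = 327.35
  [2.5→3.5]: (623.1+487.2)/2 × 1 = 555.15
  Sum = 1568.8 ng/mL·h

AUC = 1569 ng/mL·h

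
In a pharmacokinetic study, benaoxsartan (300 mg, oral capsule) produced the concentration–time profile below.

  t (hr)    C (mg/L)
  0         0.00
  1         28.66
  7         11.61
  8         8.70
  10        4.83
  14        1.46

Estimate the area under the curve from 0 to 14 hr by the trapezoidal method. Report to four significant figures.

Trapezoidal AUC_0→14:
  [0→1]: (0.00+28.66)/2 × 1 = 14.33
  [1→7]: (28.66+11.61)/2 × 6 = 120.81
  [7→8]: (11.61+8.70)/2 × 1 = 10.155
  [8→10]: (8.70+4.83)/2 × 2 = 13.53
  [10→14]: (4.83+1.46)/2 × 4 = 12.58
  Sum = 171.405 mg/L·hr

AUC = 171.4 mg/L·hr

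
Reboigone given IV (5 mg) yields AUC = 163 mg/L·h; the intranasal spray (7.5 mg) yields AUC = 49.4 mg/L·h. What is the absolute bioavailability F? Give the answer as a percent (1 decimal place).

F = (AUC_ev / D_ev) / (AUC_iv / D_iv)
  = (49.4/7.5) / (163/5)
  = 6.58667 / 32.6 = 0.2020
  = 20.20%

F = 20.2%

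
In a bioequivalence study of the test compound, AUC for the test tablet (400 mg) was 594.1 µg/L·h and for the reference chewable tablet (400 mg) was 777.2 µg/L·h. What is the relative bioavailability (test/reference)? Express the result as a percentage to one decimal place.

F_rel = (AUC_test/D_test) / (AUC_ref/D_ref)
      = (594.1/400) / (777.2/400)
      = 1.48525 / 1.943 = 0.7644 = 76.44%

F_rel = 76.4%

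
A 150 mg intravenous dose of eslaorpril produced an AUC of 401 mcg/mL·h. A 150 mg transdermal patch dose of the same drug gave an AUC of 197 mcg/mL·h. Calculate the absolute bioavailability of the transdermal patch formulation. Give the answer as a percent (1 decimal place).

F = 49.1%

F = (AUC_ev / D_ev) / (AUC_iv / D_iv)
  = (197/150) / (401/150)
  = 1.31333 / 2.67333 = 0.4913
  = 49.13%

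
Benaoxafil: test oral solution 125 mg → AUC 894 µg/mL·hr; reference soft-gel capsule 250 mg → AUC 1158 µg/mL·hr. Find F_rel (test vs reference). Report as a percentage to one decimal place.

F_rel = (AUC_test/D_test) / (AUC_ref/D_ref)
      = (894/125) / (1158/250)
      = 7.152 / 4.632 = 1.5440 = 154.40%

F_rel = 154.4%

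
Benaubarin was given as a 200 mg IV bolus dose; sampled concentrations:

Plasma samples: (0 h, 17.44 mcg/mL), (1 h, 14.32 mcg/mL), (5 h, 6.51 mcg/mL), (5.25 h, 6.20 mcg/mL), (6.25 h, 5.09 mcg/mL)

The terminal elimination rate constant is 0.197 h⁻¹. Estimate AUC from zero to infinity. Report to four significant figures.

AUC = 90.61 mcg/mL·h

Trapezoidal AUC_0→6.25:
  [0→1]: (17.44+14.32)/2 × 1 = 15.88
  [1→5]: (14.32+6.51)/2 × 4 = 41.66
  [5→5.25]: (6.51+6.20)/2 × 0.25 = 1.58875
  [5.25→6.25]: (6.20+5.09)/2 × 1 = 5.645
  Sum = 64.77375 mcg/mL·h
Extrapolated tail: C_last / k_e = 5.09 / 0.197 = 25.838
AUC_0→∞ = 64.77375 + 25.838 = 90.61175 mcg/mL·h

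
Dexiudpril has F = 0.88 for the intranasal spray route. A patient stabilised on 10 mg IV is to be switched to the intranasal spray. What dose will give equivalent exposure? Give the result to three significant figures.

For equal systemic exposure: F × D_ev = D_iv
D_ev = D_iv / F = 10 / 0.88 = 11.3636 mg

D_intranasal = 11.4 mg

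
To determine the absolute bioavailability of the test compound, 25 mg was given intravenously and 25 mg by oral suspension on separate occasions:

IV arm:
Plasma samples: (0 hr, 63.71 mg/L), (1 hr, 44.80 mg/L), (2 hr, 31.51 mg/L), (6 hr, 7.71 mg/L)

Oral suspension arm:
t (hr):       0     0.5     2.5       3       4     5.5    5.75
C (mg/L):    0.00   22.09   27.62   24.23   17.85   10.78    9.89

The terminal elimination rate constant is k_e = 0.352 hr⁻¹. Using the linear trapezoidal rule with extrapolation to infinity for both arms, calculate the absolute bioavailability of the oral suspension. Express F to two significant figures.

Trapezoidal AUC_0→6 (IV):
  [0→1]: (63.71+44.80)/2 × 1 = 54.255
  [1→2]: (44.80+31.51)/2 × 1 = 38.155
  [2→6]: (31.51+7.71)/2 × 4 = 78.44
  Sum = 170.85 mg/L·hr
IV tail: 7.71/0.352 = 21.903; AUC_iv,0→∞ = 170.85 + 21.903 = 192.753 mg/L·hr
Trapezoidal AUC_0→5.75 (oral suspension):
  [0→0.5]: (0.00+22.09)/2 × 0.5 = 5.5225
  [0.5→2.5]: (22.09+27.62)/2 × 2 = 49.71
  [2.5→3]: (27.62+24.23)/2 × 0.5 = 12.9625
  [3→4]: (24.23+17.85)/2 × 1 = 21.04
  [4→5.5]: (17.85+10.78)/2 × 1.5 = 21.4725
  [5.5→5.75]: (10.78+9.89)/2 × 0.25 = 2.58375
  Sum = 113.29125 mg/L·hr
oral suspension tail: 9.89/0.352 = 28.097; AUC_ev,0→∞ = 113.29125 + 28.097 = 141.38825 mg/L·hr
F = (AUC_ev/D_ev)/(AUC_iv/D_iv) = (141.38825/25)/(192.753/25) = 5.65553/7.71012 = 0.7335

F = 0.73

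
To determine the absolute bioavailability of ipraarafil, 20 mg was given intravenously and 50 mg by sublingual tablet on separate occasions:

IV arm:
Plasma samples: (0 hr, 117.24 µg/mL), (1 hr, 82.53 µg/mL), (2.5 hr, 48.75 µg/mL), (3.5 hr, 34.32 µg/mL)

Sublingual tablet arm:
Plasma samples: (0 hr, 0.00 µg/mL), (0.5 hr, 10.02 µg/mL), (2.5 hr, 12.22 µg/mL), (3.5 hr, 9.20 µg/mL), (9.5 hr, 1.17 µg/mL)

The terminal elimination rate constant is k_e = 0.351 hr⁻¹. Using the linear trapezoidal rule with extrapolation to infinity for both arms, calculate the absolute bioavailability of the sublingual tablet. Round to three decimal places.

F = 0.083

Trapezoidal AUC_0→3.5 (IV):
  [0→1]: (117.24+82.53)/2 × 1 = 99.885
  [1→2.5]: (82.53+48.75)/2 × 1.5 = 98.46
  [2.5→3.5]: (48.75+34.32)/2 × 1 = 41.535
  Sum = 239.88 µg/mL·hr
IV tail: 34.32/0.351 = 97.778; AUC_iv,0→∞ = 239.88 + 97.778 = 337.658 µg/mL·hr
Trapezoidal AUC_0→9.5 (sublingual tablet):
  [0→0.5]: (0.00+10.02)/2 × 0.5 = 2.505
  [0.5→2.5]: (10.02+12.22)/2 × 2 = 22.24
  [2.5→3.5]: (12.22+9.20)/2 × 1 = 10.71
  [3.5→9.5]: (9.20+1.17)/2 × 6 = 31.11
  Sum = 66.565 µg/mL·hr
sublingual tablet tail: 1.17/0.351 = 3.333; AUC_ev,0→∞ = 66.565 + 3.333 = 69.898 µg/mL·hr
F = (AUC_ev/D_ev)/(AUC_iv/D_iv) = (69.898/50)/(337.658/20) = 1.39796/16.8829 = 0.0828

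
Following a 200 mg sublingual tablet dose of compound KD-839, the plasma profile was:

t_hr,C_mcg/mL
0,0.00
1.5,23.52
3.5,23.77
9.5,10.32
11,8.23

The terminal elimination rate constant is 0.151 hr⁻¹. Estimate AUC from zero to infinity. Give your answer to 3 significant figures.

Trapezoidal AUC_0→11:
  [0→1.5]: (0.00+23.52)/2 × 1.5 = 17.64
  [1.5→3.5]: (23.52+23.77)/2 × 2 = 47.29
  [3.5→9.5]: (23.77+10.32)/2 × 6 = 102.27
  [9.5→11]: (10.32+8.23)/2 × 1.5 = 13.9125
  Sum = 181.1125 mcg/mL·hr
Extrapolated tail: C_last / k_e = 8.23 / 0.151 = 54.503
AUC_0→∞ = 181.1125 + 54.503 = 235.6155 mcg/mL·hr

AUC = 236 mcg/mL·hr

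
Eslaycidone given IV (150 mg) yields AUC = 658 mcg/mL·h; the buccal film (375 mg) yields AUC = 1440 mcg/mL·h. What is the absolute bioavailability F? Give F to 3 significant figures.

F = 0.875

F = (AUC_ev / D_ev) / (AUC_iv / D_iv)
  = (1440/375) / (658/150)
  = 3.84 / 4.38667 = 0.8754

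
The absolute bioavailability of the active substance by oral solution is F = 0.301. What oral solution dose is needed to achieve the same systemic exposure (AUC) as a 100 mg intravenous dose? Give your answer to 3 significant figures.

D_oral = 332 mg

For equal systemic exposure: F × D_ev = D_iv
D_ev = D_iv / F = 100 / 0.301 = 332.226 mg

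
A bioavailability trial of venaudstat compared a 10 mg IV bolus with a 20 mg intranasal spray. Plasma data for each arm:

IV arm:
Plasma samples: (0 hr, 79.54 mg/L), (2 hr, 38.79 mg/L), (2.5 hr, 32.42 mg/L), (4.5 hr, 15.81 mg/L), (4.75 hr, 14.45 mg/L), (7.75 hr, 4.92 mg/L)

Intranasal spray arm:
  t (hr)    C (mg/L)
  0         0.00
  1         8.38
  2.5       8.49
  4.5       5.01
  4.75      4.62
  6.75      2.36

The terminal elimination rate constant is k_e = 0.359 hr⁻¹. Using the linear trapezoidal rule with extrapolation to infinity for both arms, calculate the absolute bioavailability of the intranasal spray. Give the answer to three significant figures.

F = 0.0977

Trapezoidal AUC_0→7.75 (IV):
  [0→2]: (79.54+38.79)/2 × 2 = 118.33
  [2→2.5]: (38.79+32.42)/2 × 0.5 = 17.8025
  [2.5→4.5]: (32.42+15.81)/2 × 2 = 48.23
  [4.5→4.75]: (15.81+14.45)/2 × 0.25 = 3.7825
  [4.75→7.75]: (14.45+4.92)/2 × 3 = 29.055
  Sum = 217.2 mg/L·hr
IV tail: 4.92/0.359 = 13.705; AUC_iv,0→∞ = 217.2 + 13.705 = 230.905 mg/L·hr
Trapezoidal AUC_0→6.75 (intranasal spray):
  [0→1]: (0.00+8.38)/2 × 1 = 4.19
  [1→2.5]: (8.38+8.49)/2 × 1.5 = 12.6525
  [2.5→4.5]: (8.49+5.01)/2 × 2 = 13.5
  [4.5→4.75]: (5.01+4.62)/2 × 0.25 = 1.20375
  [4.75→6.75]: (4.62+2.36)/2 × 2 = 6.98
  Sum = 38.52625 mg/L·hr
intranasal spray tail: 2.36/0.359 = 6.574; AUC_ev,0→∞ = 38.52625 + 6.574 = 45.10025 mg/L·hr
F = (AUC_ev/D_ev)/(AUC_iv/D_iv) = (45.10025/20)/(230.905/10) = 2.2550125/23.0905 = 0.0977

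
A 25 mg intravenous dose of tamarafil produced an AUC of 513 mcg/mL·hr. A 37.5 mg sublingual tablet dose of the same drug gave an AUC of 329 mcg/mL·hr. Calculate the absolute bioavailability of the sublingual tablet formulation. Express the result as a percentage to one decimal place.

F = (AUC_ev / D_ev) / (AUC_iv / D_iv)
  = (329/37.5) / (513/25)
  = 8.77333 / 20.52 = 0.4276
  = 42.76%

F = 42.8%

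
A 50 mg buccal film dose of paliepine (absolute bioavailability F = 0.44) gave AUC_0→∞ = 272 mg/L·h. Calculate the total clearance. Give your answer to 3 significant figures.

CL = F × Dose / AUC_0→∞
   = 0.44 × 50 / 272 = 0.0808824 L/h

CL = 0.0809 L/h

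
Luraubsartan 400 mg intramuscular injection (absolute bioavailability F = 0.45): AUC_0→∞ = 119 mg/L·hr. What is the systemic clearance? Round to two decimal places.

CL = 1.51 L/hr

CL = F × Dose / AUC_0→∞
   = 0.45 × 400 / 119 = 1.51261 L/hr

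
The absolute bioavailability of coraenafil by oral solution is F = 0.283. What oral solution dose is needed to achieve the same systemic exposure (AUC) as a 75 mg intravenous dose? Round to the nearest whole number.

For equal systemic exposure: F × D_ev = D_iv
D_ev = D_iv / F = 75 / 0.283 = 265.018 mg

D_oral = 265 mg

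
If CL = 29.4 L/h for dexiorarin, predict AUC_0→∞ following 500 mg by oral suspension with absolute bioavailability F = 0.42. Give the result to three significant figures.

AUC_0→∞ = F × Dose / CL
        = 0.42 × 500 / 29.4 = 7.14286 mg/L·h

AUC = 7.14 mg/L·h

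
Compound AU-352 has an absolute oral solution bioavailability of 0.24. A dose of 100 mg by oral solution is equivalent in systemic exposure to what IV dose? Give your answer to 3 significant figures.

D_iv = 24.0 mg

Systemic exposure from an extravascular dose = F × D_ev, so the equivalent IV dose is F × D_ev.
D_iv = F × D_ev = 0.24 × 100 = 24 mg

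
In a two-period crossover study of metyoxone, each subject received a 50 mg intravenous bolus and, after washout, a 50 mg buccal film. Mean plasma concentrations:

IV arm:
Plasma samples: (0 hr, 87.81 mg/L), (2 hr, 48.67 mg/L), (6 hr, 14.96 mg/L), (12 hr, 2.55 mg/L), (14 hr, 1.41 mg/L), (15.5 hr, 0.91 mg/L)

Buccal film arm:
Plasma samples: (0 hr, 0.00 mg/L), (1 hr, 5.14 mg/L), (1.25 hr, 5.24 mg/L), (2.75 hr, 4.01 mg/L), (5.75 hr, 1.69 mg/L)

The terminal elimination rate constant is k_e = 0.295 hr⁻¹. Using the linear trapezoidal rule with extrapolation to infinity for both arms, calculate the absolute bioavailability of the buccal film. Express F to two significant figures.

F = 0.077

Trapezoidal AUC_0→15.5 (IV):
  [0→2]: (87.81+48.67)/2 × 2 = 136.48
  [2→6]: (48.67+14.96)/2 × 4 = 127.26
  [6→12]: (14.96+2.55)/2 × 6 = 52.53
  [12→14]: (2.55+1.41)/2 × 2 = 3.96
  [14→15.5]: (1.41+0.91)/2 × 1.5 = 1.74
  Sum = 321.97 mg/L·hr
IV tail: 0.91/0.295 = 3.085; AUC_iv,0→∞ = 321.97 + 3.085 = 325.055 mg/L·hr
Trapezoidal AUC_0→5.75 (buccal film):
  [0→1]: (0.00+5.14)/2 × 1 = 2.57
  [1→1.25]: (5.14+5.24)/2 × 0.25 = 1.2975
  [1.25→2.75]: (5.24+4.01)/2 × 1.5 = 6.9375
  [2.75→5.75]: (4.01+1.69)/2 × 3 = 8.55
  Sum = 19.355 mg/L·hr
buccal film tail: 1.69/0.295 = 5.729; AUC_ev,0→∞ = 19.355 + 5.729 = 25.084 mg/L·hr
F = (AUC_ev/D_ev)/(AUC_iv/D_iv) = (25.084/50)/(325.055/50) = 0.50168/6.5011 = 0.0772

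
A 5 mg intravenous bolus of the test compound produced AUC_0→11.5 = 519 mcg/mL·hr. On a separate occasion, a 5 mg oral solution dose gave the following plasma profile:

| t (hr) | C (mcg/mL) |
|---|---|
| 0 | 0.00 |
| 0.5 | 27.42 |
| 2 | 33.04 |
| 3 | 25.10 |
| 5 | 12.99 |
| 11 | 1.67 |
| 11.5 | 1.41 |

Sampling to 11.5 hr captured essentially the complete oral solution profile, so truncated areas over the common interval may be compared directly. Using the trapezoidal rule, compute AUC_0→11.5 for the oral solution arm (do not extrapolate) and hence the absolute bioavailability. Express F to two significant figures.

F = 0.32

Trapezoidal AUC_0→11.5 (oral solution):
  [0→0.5]: (0.00+27.42)/2 × 0.5 = 6.855
  [0.5→2]: (27.42+33.04)/2 × 1.5 = 45.345
  [2→3]: (33.04+25.10)/2 × 1 = 29.07
  [3→5]: (25.10+12.99)/2 × 2 = 38.09
  [5→11]: (12.99+1.67)/2 × 6 = 43.98
  [11→11.5]: (1.67+1.41)/2 × 0.5 = 0.77
  Sum = 164.11 mcg/mL·hr
F = (AUC_ev/D_ev)/(AUC_iv/D_iv) = (164.11/5)/(519/5) = 32.822/103.8 = 0.3162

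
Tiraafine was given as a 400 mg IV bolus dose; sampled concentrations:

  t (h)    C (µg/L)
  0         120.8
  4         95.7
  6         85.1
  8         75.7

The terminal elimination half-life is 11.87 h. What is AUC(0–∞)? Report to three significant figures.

Trapezoidal AUC_0→8:
  [0→4]: (120.8+95.7)/2 × 4 = 433.0
  [4→6]: (95.7+85.1)/2 × 2 = 180.8
  [6→8]: (85.1+75.7)/2 × 2 = 160.8
  Sum = 774.6 µg/L·h
k_e = ln2 / t½ = 0.693147 / 11.87 = 0.0584 h^-1
Extrapolated tail: C_last / k_e = 75.7 / 0.0584 = 1296.233
AUC_0→∞ = 774.6 + 1296.233 = 2070.833 µg/L·h

AUC = 2070 µg/L·h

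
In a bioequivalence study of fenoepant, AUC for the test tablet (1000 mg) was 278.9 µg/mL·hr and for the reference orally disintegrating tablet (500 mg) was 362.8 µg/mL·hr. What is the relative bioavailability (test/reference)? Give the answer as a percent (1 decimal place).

F_rel = 38.4%

F_rel = (AUC_test/D_test) / (AUC_ref/D_ref)
      = (278.9/1000) / (362.8/500)
      = 0.2789 / 0.7256 = 0.3844 = 38.44%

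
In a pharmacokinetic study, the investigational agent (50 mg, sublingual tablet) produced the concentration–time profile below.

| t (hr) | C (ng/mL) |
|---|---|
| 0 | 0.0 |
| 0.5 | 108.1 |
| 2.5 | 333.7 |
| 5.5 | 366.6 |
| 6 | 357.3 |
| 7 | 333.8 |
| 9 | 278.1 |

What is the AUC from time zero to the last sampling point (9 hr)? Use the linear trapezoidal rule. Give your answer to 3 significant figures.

AUC = 2660 ng/mL·hr

Trapezoidal AUC_0→9:
  [0→0.5]: (0.0+108.1)/2 × 0.5 = 27.025
  [0.5→2.5]: (108.1+333.7)/2 × 2 = 441.8
  [2.5→5.5]: (333.7+366.6)/2 × 3 = 1050.45
  [5.5→6]: (366.6+357.3)/2 × 0.5 = 180.975
  [6→7]: (357.3+333.8)/2 × 1 = 345.55
  [7→9]: (333.8+278.1)/2 × 2 = 611.9
  Sum = 2657.7 ng/mL·hr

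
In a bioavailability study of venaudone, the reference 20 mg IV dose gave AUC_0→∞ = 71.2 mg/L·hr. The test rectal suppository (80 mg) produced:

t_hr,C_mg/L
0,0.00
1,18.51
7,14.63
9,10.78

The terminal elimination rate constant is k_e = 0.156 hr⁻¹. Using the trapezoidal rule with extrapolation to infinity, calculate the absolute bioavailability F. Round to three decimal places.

F = 0.713

Trapezoidal AUC_0→9 (rectal suppository):
  [0→1]: (0.00+18.51)/2 × 1 = 9.255
  [1→7]: (18.51+14.63)/2 × 6 = 99.42
  [7→9]: (14.63+10.78)/2 × 2 = 25.41
  Sum = 134.085 mg/L·hr
Tail: C_last/k_e = 10.78/0.156 = 69.103
AUC_0→∞ (rectal suppository) = 134.085 + 69.103 = 203.188 mg/L·hr
F = (AUC_ev/D_ev)/(AUC_iv/D_iv) = (203.188/80)/(71.2/20) = 2.53985/3.56 = 0.7134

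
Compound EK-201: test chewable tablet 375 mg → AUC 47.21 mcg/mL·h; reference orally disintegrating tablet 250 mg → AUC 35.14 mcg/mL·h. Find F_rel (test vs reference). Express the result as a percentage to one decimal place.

F_rel = 89.6%

F_rel = (AUC_test/D_test) / (AUC_ref/D_ref)
      = (47.21/375) / (35.14/250)
      = 0.125893 / 0.14056 = 0.8957 = 89.57%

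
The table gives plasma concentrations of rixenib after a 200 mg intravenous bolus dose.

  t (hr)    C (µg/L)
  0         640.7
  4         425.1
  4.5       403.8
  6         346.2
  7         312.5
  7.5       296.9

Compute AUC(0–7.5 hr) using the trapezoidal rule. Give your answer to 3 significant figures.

AUC = 3380 µg/L·hr

Trapezoidal AUC_0→7.5:
  [0→4]: (640.7+425.1)/2 × 4 = 2131.6
  [4→4.5]: (425.1+403.8)/2 × 0.5 = 207.225
  [4.5→6]: (403.8+346.2)/2 × 1.5 = 562.5
  [6→7]: (346.2+312.5)/2 × 1 = 329.35
  [7→7.5]: (312.5+296.9)/2 × 0.5 = 152.35
  Sum = 3383.025 µg/L·hr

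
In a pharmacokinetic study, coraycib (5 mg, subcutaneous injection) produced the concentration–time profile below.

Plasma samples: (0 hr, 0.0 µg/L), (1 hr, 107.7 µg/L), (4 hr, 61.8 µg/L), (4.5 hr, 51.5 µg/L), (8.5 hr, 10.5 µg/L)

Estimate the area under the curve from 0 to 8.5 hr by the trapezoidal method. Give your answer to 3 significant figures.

Trapezoidal AUC_0→8.5:
  [0→1]: (0.0+107.7)/2 × 1 = 53.85
  [1→4]: (107.7+61.8)/2 × 3 = 254.25
  [4→4.5]: (61.8+51.5)/2 × 0.5 = 28.325
  [4.5→8.5]: (51.5+10.5)/2 × 4 = 124.0
  Sum = 460.425 µg/L·hr

AUC = 460 µg/L·hr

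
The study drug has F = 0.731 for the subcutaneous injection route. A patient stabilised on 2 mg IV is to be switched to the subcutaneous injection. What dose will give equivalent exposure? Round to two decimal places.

For equal systemic exposure: F × D_ev = D_iv
D_ev = D_iv / F = 2 / 0.731 = 2.73598 mg

D_subcutaneous = 2.74 mg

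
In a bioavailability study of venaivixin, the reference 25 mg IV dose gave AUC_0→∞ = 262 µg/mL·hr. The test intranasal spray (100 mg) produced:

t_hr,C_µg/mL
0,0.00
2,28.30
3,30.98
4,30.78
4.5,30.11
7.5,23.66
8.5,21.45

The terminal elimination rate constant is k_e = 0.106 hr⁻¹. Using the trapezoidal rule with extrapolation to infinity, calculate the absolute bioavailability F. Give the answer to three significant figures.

Trapezoidal AUC_0→8.5 (intranasal spray):
  [0→2]: (0.00+28.30)/2 × 2 = 28.3
  [2→3]: (28.30+30.98)/2 × 1 = 29.64
  [3→4]: (30.98+30.78)/2 × 1 = 30.88
  [4→4.5]: (30.78+30.11)/2 × 0.5 = 15.2225
  [4.5→7.5]: (30.11+23.66)/2 × 3 = 80.655
  [7.5→8.5]: (23.66+21.45)/2 × 1 = 22.555
  Sum = 207.2525 µg/mL·hr
Tail: C_last/k_e = 21.45/0.106 = 202.358
AUC_0→∞ (intranasal spray) = 207.2525 + 202.358 = 409.6105 µg/mL·hr
F = (AUC_ev/D_ev)/(AUC_iv/D_iv) = (409.6105/100)/(262/25) = 4.096105/10.48 = 0.3908

F = 0.391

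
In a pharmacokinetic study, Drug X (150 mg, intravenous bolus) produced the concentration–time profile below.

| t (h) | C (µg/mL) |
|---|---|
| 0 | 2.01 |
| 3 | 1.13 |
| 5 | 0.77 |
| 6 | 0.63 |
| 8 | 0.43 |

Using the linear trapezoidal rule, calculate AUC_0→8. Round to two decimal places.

AUC = 8.37 µg/mL·h

Trapezoidal AUC_0→8:
  [0→3]: (2.01+1.13)/2 × 3 = 4.71
  [3→5]: (1.13+0.77)/2 × 2 = 1.9
  [5→6]: (0.77+0.63)/2 × 1 = 0.7
  [6→8]: (0.63+0.43)/2 × 2 = 1.06
  Sum = 8.37 µg/mL·h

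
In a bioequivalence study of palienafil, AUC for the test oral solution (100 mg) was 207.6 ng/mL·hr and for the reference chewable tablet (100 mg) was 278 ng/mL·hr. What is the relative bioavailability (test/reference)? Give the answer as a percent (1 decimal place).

F_rel = (AUC_test/D_test) / (AUC_ref/D_ref)
      = (207.6/100) / (278/100)
      = 2.076 / 2.78 = 0.7468 = 74.68%

F_rel = 74.7%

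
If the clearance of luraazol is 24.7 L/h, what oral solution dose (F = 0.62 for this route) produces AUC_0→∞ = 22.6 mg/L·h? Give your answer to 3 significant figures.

Dose = 900 mg

Dose = CL × AUC_0→∞ / F
     = 24.7 × 22.6 / 0.62 = 900.355 mg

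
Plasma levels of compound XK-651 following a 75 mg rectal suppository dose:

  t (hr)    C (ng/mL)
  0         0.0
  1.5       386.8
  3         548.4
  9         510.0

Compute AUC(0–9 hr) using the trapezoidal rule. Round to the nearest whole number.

AUC = 4167 ng/mL·hr

Trapezoidal AUC_0→9:
  [0→1.5]: (0.0+386.8)/2 × 1.5 = 290.1
  [1.5→3]: (386.8+548.4)/2 × 1.5 = 701.4
  [3→9]: (548.4+510.0)/2 × 6 = 3175.2
  Sum = 4166.7 ng/mL·hr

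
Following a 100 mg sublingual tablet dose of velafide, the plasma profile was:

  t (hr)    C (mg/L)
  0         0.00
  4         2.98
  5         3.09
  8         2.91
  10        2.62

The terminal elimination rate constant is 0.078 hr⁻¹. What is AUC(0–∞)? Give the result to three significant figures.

Trapezoidal AUC_0→10:
  [0→4]: (0.00+2.98)/2 × 4 = 5.96
  [4→5]: (2.98+3.09)/2 × 1 = 3.035
  [5→8]: (3.09+2.91)/2 × 3 = 9.0
  [8→10]: (2.91+2.62)/2 × 2 = 5.53
  Sum = 23.525 mg/L·hr
Extrapolated tail: C_last / k_e = 2.62 / 0.078 = 33.590
AUC_0→∞ = 23.525 + 33.590 = 57.115 mg/L·hr

AUC = 57.1 mg/L·hr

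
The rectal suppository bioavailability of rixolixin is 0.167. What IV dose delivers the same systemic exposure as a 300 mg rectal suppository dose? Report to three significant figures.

D_iv = 50.1 mg

Systemic exposure from an extravascular dose = F × D_ev, so the equivalent IV dose is F × D_ev.
D_iv = F × D_ev = 0.167 × 300 = 50.1 mg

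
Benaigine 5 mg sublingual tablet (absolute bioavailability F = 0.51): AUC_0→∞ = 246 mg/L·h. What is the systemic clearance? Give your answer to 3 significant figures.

CL = 0.0104 L/h

CL = F × Dose / AUC_0→∞
   = 0.51 × 5 / 246 = 0.0103659 L/h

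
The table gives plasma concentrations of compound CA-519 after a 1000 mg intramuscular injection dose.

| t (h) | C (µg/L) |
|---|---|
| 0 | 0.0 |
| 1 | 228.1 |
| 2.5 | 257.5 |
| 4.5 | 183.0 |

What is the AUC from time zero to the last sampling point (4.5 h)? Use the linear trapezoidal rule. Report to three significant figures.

AUC = 919 µg/L·h

Trapezoidal AUC_0→4.5:
  [0→1]: (0.0+228.1)/2 × 1 = 114.05
  [1→2.5]: (228.1+257.5)/2 × 1.5 = 364.2
  [2.5→4.5]: (257.5+183.0)/2 × 2 = 440.5
  Sum = 918.75 µg/L·h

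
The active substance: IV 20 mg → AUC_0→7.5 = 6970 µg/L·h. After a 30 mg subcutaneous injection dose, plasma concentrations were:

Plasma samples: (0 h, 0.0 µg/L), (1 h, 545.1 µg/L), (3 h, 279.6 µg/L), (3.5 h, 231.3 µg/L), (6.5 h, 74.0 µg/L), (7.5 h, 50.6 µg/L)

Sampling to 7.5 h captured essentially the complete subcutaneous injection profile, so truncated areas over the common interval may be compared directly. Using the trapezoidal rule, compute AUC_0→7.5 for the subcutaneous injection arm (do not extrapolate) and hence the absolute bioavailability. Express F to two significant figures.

F = 0.17

Trapezoidal AUC_0→7.5 (subcutaneous injection):
  [0→1]: (0.0+545.1)/2 × 1 = 272.55
  [1→3]: (545.1+279.6)/2 × 2 = 824.7
  [3→3.5]: (279.6+231.3)/2 × 0.5 = 127.725
  [3.5→6.5]: (231.3+74.0)/2 × 3 = 457.95
  [6.5→7.5]: (74.0+50.6)/2 × 1 = 62.3
  Sum = 1745.225 µg/L·h
F = (AUC_ev/D_ev)/(AUC_iv/D_iv) = (1745.225/30)/(6970/20) = 58.1742/348.5 = 0.1669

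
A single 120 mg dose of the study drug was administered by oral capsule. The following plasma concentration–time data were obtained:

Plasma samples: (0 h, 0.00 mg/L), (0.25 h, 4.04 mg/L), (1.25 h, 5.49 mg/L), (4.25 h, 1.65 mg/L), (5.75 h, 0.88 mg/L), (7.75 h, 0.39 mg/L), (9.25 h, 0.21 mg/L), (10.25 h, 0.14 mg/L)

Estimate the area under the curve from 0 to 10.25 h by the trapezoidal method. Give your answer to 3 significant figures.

AUC = 19.8 mg/L·h

Trapezoidal AUC_0→10.25:
  [0→0.25]: (0.00+4.04)/2 × 0.25 = 0.505
  [0.25→1.25]: (4.04+5.49)/2 × 1 = 4.765
  [1.25→4.25]: (5.49+1.65)/2 × 3 = 10.71
  [4.25→5.75]: (1.65+0.88)/2 × 1.5 = 1.8975
  [5.75→7.75]: (0.88+0.39)/2 × 2 = 1.27
  [7.75→9.25]: (0.39+0.21)/2 × 1.5 = 0.45
  [9.25→10.25]: (0.21+0.14)/2 × 1 = 0.175
  Sum = 19.7725 mg/L·h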